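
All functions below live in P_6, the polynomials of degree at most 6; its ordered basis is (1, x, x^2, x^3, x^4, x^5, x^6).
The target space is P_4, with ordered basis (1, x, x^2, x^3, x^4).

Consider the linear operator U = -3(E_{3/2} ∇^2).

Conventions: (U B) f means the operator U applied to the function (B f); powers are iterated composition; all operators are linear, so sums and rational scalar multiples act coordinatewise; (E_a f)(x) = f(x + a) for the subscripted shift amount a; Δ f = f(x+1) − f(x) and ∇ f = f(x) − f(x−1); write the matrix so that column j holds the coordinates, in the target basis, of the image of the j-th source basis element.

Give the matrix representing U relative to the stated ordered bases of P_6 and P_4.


the matrix is [[0, 0, -6, -9, -15, -45/2, -273/8]; [0, 0, 0, -18, -36, -75, -135]; [0, 0, 0, 0, -36, -90, -225]; [0, 0, 0, 0, 0, -60, -180]; [0, 0, 0, 0, 0, 0, -90]] (rows listed top to bottom)

image of 1: 0
image of x: 0
image of x^2: -6
image of x^3: -18x - 9
image of x^4: -36x^2 - 36x - 15
image of x^5: -60x^3 - 90x^2 - 75x - 45/2
image of x^6: -90x^4 - 180x^3 - 225x^2 - 135x - 273/8
each image's coordinates form column j of the matrix


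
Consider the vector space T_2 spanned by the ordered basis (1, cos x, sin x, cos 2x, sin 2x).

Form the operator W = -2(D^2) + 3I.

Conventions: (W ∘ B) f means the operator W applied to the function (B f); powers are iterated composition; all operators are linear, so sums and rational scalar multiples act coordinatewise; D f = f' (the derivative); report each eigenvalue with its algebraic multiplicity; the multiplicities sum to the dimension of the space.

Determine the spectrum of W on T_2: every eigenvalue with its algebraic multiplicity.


λ = 3 (multiplicity 1), λ = 5 (multiplicity 2), λ = 11 (multiplicity 2)

image of 1: 3
image of cos x: 5cos x
image of sin x: 5sin x
image of cos 2x: 11cos 2x
image of sin 2x: 11sin 2x
the matrix is diagonal; its diagonal is (3, 5, 5, 11, 11)
for a triangular matrix the eigenvalues are the diagonal entries, with algebraic multiplicity their repetition count


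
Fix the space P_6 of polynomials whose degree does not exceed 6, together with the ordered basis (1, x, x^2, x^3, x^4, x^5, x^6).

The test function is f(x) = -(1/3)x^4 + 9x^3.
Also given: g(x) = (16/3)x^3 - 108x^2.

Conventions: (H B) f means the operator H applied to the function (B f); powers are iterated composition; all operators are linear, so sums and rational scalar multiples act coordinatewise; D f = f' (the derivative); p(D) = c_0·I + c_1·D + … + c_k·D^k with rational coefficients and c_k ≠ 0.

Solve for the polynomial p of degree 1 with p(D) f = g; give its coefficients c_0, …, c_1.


D^0 f = -(1/3)x^4 + 9x^3
D^1 f = -(4/3)x^3 + 27x^2
matching coefficients of g against c_0 f + c_1 Df + … from the top degree down determines the c_i
solution: c_0 = 0, c_1 = -4

p(D) = -4·D, i.e. c_0 = 0, c_1 = -4


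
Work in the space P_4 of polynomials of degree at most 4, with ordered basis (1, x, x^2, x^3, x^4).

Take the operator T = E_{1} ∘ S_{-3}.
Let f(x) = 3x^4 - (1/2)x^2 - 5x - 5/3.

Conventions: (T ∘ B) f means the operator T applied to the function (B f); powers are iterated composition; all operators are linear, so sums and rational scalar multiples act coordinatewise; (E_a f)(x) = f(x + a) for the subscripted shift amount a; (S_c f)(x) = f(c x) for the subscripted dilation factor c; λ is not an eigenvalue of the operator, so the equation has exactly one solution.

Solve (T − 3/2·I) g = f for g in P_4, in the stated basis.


write g with unknown coordinates in the stated basis and equate coefficients in (T − 3/2·I) g = f
solving from the highest basis element down gives g = (2/53)x^4 + (432/1007)x^3 + (32041/15105)x^2 + (208042/45315)x - 46576/15105
check: T g = (162/53)x^4 + (648/1007)x^3 + (13503/5035)x^2 + (28496/15105)x - 95039/15105
so T g − 3/2·g = 3x^4 - (1/2)x^2 - 5x - 5/3 = f ✓

g(x) = (2/53)x^4 + (432/1007)x^3 + (32041/15105)x^2 + (208042/45315)x - 46576/15105


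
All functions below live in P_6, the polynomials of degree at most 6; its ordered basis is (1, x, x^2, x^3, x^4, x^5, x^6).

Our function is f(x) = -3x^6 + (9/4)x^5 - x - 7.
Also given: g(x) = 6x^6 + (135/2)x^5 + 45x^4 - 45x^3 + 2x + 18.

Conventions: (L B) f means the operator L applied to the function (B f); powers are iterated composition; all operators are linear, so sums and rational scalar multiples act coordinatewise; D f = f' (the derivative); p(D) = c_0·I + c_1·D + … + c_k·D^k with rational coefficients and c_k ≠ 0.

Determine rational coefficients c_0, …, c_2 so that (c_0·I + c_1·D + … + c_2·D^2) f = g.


c_0 = -2, c_1 = -4, c_2 = -1

D^0 f = -3x^6 + (9/4)x^5 - x - 7
D^1 f = -18x^5 + (45/4)x^4 - 1
D^2 f = -90x^4 + 45x^3
matching coefficients of g against c_0 f + c_1 Df + … from the top degree down determines the c_i
solution: c_0 = -2, c_1 = -4, c_2 = -1


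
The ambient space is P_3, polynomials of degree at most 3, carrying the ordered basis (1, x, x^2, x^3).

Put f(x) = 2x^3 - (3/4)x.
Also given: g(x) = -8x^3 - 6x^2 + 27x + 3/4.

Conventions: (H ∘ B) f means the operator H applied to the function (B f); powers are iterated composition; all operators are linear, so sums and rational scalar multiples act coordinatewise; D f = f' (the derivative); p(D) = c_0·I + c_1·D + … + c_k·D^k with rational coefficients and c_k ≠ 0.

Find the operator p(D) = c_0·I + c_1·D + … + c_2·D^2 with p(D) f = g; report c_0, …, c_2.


c_0 = -4, c_1 = -1, c_2 = 2

D^0 f = 2x^3 - (3/4)x
D^1 f = 6x^2 - 3/4
D^2 f = 12x
matching coefficients of g against c_0 f + c_1 Df + … from the top degree down determines the c_i
solution: c_0 = -4, c_1 = -1, c_2 = 2


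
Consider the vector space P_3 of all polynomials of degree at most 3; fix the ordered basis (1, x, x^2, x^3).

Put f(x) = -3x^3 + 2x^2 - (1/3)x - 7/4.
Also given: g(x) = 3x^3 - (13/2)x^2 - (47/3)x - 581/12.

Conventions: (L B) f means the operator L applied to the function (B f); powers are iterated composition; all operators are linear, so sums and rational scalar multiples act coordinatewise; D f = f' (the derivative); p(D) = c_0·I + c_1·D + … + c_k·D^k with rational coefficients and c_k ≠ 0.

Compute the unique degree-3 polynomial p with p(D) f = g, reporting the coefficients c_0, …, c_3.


c_0 = -1, c_1 = 1/2, c_2 = 1, c_3 = 3

D^0 f = -3x^3 + 2x^2 - (1/3)x - 7/4
D^1 f = -9x^2 + 4x - 1/3
D^2 f = -18x + 4
D^3 f = -18
matching coefficients of g against c_0 f + c_1 Df + … from the top degree down determines the c_i
solution: c_0 = -1, c_1 = 1/2, c_2 = 1, c_3 = 3


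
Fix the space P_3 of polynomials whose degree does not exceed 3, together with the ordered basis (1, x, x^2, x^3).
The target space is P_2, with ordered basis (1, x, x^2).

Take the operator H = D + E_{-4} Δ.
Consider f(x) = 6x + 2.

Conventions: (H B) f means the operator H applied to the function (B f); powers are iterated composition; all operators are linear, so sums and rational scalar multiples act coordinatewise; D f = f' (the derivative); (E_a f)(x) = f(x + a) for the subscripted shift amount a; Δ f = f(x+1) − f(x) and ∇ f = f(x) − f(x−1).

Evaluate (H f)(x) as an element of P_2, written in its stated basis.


D f = 6
Δ f = 6
E_{-4} Δ f = 6
(D + E_{-4} Δ) f = 12

the result is g(x) = 12


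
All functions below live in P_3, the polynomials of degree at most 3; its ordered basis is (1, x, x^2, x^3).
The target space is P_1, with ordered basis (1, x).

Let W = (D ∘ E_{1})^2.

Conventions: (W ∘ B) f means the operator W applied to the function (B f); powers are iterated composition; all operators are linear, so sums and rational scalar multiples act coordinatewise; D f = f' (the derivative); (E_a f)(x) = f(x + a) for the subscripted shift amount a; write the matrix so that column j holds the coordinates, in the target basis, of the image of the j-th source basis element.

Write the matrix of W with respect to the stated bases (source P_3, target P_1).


the matrix is [[0, 0, 2, 12]; [0, 0, 0, 6]] (rows listed top to bottom)

image of 1: 0
image of x: 0
image of x^2: 2
image of x^3: 6x + 12
each image's coordinates form column j of the matrix


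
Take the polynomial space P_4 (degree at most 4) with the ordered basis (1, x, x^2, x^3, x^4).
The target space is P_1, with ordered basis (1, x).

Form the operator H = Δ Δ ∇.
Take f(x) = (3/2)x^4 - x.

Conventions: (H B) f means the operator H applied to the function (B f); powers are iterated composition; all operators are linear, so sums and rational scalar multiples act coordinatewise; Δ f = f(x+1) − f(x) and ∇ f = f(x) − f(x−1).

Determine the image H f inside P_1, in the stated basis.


the image equals g(x) = 36x + 18

∇ f = 6x^3 - 9x^2 + 6x - 5/2
Δ ∇ f = 18x^2 + 3
Δ Δ ∇ f = 36x + 18


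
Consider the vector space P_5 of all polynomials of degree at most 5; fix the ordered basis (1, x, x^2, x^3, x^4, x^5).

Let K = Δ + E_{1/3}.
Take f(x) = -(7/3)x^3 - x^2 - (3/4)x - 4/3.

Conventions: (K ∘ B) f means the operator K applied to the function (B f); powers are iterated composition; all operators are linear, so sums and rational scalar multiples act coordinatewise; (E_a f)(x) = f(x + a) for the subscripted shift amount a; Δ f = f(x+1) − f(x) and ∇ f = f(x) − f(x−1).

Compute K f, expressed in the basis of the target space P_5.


the result is g(x) = -(7/3)x^3 - (31/3)x^2 - (403/36)x - 475/81

Δ f = -7x^2 - 9x - 49/12
E_{1/3} f = -(7/3)x^3 - (10/3)x^2 - (79/36)x - 577/324
(Δ + E_{1/3}) f = -(7/3)x^3 - (31/3)x^2 - (403/36)x - 475/81


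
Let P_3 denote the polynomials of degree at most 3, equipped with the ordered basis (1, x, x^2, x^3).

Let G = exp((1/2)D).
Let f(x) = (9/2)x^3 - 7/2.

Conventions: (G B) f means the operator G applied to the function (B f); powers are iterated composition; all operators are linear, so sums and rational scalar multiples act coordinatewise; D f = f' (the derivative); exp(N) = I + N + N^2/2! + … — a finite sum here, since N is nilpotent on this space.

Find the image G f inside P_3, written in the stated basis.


order-1 term: (27/4)x^2
order-2 term: (27/8)x
order-3 term: 9/16
the series for exp((1/2)D) f terminates at order 3
exp((1/2)D) f = (9/2)x^3 + (27/4)x^2 + (27/8)x - 47/16

g(x) = (9/2)x^3 + (27/4)x^2 + (27/8)x - 47/16


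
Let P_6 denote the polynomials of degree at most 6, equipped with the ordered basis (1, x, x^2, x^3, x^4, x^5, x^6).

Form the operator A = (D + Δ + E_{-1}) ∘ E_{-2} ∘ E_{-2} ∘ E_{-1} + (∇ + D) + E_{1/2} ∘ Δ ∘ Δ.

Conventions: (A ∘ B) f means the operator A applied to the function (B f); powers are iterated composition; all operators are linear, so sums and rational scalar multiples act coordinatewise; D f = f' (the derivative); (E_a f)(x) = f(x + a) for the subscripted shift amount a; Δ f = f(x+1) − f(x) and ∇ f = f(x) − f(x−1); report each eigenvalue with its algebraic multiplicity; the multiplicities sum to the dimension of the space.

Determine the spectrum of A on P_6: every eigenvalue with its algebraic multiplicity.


λ = 1 (multiplicity 7)

image of 1: 1
image of x: x - 2
image of x^2: x^2 - 4x + 18
image of x^3: x^3 - 6x^2 + 54x - 70
image of x^4: x^4 - 8x^3 + 108x^2 - 280x + 455
image of x^5: x^5 - 10x^4 + 180x^3 - 700x^2 + 2275x - 4933/2
image of x^6: x^6 - 12x^5 + 270x^4 - 1400x^3 + 6825x^2 - 14799x + 132779/8
the matrix is upper triangular; its diagonal is (1, 1, 1, 1, 1, 1, 1)
for a triangular matrix the eigenvalues are the diagonal entries, with algebraic multiplicity their repetition count


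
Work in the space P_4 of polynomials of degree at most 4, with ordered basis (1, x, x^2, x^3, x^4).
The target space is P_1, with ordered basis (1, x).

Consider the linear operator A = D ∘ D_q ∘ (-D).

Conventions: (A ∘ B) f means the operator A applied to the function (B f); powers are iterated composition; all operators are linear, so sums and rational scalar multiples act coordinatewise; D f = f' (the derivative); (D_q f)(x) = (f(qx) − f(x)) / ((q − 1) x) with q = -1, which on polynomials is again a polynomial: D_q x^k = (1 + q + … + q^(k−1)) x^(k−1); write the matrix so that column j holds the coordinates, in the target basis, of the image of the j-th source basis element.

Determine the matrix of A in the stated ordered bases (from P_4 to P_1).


image of 1: 0
image of x: 0
image of x^2: 0
image of x^3: 0
image of x^4: -8x
each image's coordinates form column j of the matrix

the matrix is [[0, 0, 0, 0, 0]; [0, 0, 0, 0, -8]] (rows listed top to bottom)


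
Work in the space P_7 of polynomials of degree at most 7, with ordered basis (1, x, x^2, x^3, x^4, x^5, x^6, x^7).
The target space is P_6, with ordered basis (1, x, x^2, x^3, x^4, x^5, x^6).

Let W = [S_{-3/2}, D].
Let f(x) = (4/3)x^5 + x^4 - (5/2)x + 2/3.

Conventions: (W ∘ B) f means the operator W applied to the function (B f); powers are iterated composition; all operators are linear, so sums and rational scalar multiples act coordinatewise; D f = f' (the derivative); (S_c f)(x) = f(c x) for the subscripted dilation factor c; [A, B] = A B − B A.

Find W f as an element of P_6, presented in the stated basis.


g(x) = (675/8)x^4 - (135/4)x^3 - 25/4

D f = (20/3)x^4 + 4x^3 - 5/2
S_{-3/2} D f = (135/4)x^4 - (27/2)x^3 - 5/2
S_{-3/2} f = -(81/8)x^5 + (81/16)x^4 + (15/4)x + 2/3
D S_{-3/2} f = -(405/8)x^4 + (81/4)x^3 + 15/4
[S_{-3/2}, D] f = (675/8)x^4 - (135/4)x^3 - 25/4


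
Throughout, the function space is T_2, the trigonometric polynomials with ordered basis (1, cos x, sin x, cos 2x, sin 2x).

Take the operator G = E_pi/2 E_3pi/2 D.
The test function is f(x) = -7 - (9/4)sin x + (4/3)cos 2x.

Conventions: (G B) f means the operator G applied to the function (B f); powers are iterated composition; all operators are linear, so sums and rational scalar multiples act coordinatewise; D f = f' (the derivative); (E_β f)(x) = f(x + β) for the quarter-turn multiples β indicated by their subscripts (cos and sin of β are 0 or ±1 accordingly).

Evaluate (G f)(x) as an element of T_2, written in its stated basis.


the image equals g(x) = -(9/4)cos x - (8/3)sin 2x

D f = -(9/4)cos x - (8/3)sin 2x
E_3pi/2 D f = -(9/4)sin x + (8/3)sin 2x
E_pi/2 E_3pi/2 D f = -(9/4)cos x - (8/3)sin 2x


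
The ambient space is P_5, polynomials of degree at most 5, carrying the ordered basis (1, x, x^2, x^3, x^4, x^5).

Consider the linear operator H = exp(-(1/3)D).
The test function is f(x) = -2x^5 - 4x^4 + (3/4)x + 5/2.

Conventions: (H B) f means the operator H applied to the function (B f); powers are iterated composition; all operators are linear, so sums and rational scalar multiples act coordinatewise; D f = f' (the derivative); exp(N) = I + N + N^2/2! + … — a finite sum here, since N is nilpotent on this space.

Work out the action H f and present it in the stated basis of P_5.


g(x) = -2x^5 - (2/3)x^4 + (28/9)x^3 - (52/27)x^2 + (395/324)x + 2147/972

order-1 term: (10/3)x^4 + (16/3)x^3 - 1/4
order-2 term: -(20/9)x^3 - (8/3)x^2
order-3 term: (20/27)x^2 + (16/27)x
order-4 term: -(10/81)x - 4/81
order-5 term: 2/243
the series for exp(-(1/3)D) f terminates at order 5
exp(-(1/3)D) f = -2x^5 - (2/3)x^4 + (28/9)x^3 - (52/27)x^2 + (395/324)x + 2147/972


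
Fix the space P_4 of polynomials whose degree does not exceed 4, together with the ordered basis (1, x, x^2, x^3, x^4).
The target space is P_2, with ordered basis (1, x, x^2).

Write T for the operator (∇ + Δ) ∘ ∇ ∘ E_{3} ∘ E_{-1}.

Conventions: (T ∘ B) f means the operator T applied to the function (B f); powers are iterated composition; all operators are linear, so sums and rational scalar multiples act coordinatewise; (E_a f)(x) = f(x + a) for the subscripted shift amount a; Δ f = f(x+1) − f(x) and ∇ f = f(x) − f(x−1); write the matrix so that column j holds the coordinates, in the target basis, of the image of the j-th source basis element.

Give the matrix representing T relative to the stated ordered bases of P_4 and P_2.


image of 1: 0
image of x: 0
image of x^2: 4
image of x^3: 12x + 18
image of x^4: 24x^2 + 72x + 64
each image's coordinates form column j of the matrix

the matrix is [[0, 0, 4, 18, 64]; [0, 0, 0, 12, 72]; [0, 0, 0, 0, 24]] (rows listed top to bottom)


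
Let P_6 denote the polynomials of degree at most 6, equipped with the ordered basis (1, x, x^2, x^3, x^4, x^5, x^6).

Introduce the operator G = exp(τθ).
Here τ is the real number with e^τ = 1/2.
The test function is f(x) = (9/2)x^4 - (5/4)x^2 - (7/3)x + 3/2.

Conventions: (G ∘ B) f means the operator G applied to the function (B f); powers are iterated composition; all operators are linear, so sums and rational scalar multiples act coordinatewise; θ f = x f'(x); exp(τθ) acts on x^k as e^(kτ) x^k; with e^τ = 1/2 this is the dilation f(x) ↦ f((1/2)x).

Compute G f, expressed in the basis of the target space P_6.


exp(τθ) x^k = e^(kτ) x^k; with e^τ = 1/2 this sends x^k to (1/2)^k x^k
x ↦ 1/2 x
x^2 ↦ 1/4 x^2
x^4 ↦ 1/16 x^4
applying this coordinatewise to f: exp(τθ) f = (9/32)x^4 - (5/16)x^2 - (7/6)x + 3/2

the result is g(x) = (9/32)x^4 - (5/16)x^2 - (7/6)x + 3/2


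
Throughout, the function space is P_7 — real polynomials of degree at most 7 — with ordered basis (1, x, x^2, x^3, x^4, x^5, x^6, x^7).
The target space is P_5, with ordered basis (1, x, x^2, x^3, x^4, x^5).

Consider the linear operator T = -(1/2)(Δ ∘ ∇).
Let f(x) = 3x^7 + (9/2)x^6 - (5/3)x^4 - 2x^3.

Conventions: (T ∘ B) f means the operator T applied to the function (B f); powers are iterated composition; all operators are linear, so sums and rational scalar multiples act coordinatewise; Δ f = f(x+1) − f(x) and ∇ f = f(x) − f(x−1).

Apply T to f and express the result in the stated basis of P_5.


∇ f = 21x^6 - 36x^5 + (75/2)x^4 - (65/3)x^3 - (1/2)x^2 + (16/3)x - 11/6
Δ ∇ f = 126x^5 + 135x^4 + 210x^3 + 115x^2 + 30x + 17/3
(-(1/2)(Δ ∘ ∇)) f = -63x^5 - (135/2)x^4 - 105x^3 - (115/2)x^2 - 15x - 17/6

the image equals g(x) = -63x^5 - (135/2)x^4 - 105x^3 - (115/2)x^2 - 15x - 17/6


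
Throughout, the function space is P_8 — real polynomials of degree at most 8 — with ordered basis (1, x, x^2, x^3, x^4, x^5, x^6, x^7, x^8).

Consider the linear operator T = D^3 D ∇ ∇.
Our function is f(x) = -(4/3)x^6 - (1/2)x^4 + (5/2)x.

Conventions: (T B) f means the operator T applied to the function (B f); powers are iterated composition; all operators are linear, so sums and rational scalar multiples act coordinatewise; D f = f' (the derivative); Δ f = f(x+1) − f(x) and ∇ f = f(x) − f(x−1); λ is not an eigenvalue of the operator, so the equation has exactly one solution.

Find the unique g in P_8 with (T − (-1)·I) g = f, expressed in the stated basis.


the image equals g(x) = -(4/3)x^6 - (1/2)x^4 + (5/2)x + 960

write g with unknown coordinates in the stated basis and equate coefficients in (T − (-1)·I) g = f
solving from the highest basis element down gives g = -(4/3)x^6 - (1/2)x^4 + (5/2)x + 960
check: T g = -960
so T g − (-1)·g = -(4/3)x^6 - (1/2)x^4 + (5/2)x = f ✓


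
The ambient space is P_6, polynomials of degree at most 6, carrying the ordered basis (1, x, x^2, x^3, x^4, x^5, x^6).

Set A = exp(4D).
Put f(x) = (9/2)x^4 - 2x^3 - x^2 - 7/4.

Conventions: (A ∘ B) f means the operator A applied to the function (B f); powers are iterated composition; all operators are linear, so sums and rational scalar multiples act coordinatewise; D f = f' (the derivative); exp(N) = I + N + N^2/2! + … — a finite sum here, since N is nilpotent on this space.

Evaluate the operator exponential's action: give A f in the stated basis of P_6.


the image equals g(x) = (9/2)x^4 + 70x^3 + 407x^2 + 1048x + 4025/4

order-1 term: 72x^3 - 24x^2 - 8x
order-2 term: 432x^2 - 96x - 16
order-3 term: 1152x - 128
order-4 term: 1152
the series for exp(4D) f terminates at order 4
exp(4D) f = (9/2)x^4 + 70x^3 + 407x^2 + 1048x + 4025/4


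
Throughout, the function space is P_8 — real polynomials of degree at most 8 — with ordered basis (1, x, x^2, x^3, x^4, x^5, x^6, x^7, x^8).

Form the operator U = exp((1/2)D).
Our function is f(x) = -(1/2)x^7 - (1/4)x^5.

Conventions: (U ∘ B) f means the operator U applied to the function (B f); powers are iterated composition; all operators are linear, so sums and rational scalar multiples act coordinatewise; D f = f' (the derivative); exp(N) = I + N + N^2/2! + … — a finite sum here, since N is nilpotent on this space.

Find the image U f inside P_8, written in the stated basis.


order-1 term: -(7/4)x^6 - (5/8)x^4
order-2 term: -(21/8)x^5 - (5/8)x^3
order-3 term: -(35/16)x^4 - (5/16)x^2
order-4 term: -(35/32)x^3 - (5/64)x
order-5 term: -(21/64)x^2 - 1/128
order-6 term: -(7/128)x
order-7 term: -1/256
the series for exp((1/2)D) f terminates at order 7
exp((1/2)D) f = -(1/2)x^7 - (7/4)x^6 - (23/8)x^5 - (45/16)x^4 - (55/32)x^3 - (41/64)x^2 - (17/128)x - 3/256

the image equals g(x) = -(1/2)x^7 - (7/4)x^6 - (23/8)x^5 - (45/16)x^4 - (55/32)x^3 - (41/64)x^2 - (17/128)x - 3/256


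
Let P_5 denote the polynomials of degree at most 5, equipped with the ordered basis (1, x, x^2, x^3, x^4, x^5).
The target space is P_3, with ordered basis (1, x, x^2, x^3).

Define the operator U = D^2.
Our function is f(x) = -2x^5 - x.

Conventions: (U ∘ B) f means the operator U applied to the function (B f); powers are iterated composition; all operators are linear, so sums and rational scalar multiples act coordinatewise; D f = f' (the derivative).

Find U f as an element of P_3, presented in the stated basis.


D f = -10x^4 - 1
D D f = -40x^3

the result is g(x) = -40x^3


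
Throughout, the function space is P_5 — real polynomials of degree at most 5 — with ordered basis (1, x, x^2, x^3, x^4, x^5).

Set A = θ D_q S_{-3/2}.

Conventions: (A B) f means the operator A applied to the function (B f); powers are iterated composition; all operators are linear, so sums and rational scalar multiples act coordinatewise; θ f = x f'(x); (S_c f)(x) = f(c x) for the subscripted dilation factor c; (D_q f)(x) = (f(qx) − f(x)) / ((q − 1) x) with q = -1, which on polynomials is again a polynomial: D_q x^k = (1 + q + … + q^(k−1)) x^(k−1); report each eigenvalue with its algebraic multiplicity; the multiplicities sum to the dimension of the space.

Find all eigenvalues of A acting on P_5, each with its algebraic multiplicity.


image of 1: 0
image of x: 0
image of x^2: 0
image of x^3: -(27/4)x^2
image of x^4: 0
image of x^5: -(243/8)x^4
the matrix is upper triangular; its diagonal is (0, 0, 0, 0, 0, 0)
for a triangular matrix the eigenvalues are the diagonal entries, with algebraic multiplicity their repetition count

λ = 0 (multiplicity 6)


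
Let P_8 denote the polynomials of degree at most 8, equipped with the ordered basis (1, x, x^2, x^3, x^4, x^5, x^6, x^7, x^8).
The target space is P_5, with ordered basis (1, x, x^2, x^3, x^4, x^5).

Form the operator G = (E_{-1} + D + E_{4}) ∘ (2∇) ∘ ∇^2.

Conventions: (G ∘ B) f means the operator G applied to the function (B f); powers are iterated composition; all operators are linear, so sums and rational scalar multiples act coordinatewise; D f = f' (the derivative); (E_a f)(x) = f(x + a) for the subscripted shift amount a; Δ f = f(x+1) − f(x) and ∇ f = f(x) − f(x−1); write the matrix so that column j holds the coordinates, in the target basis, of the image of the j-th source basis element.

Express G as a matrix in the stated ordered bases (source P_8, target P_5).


image of 1: 0
image of x: 0
image of x^2: 0
image of x^3: 24
image of x^4: 96x + 48
image of x^5: 240x^2 + 240x + 1200
image of x^6: 480x^3 + 720x^2 + 7200x + 1800
image of x^7: 840x^4 + 1680x^3 + 25200x^2 + 12600x + 33264
image of x^8: 1344x^5 + 3360x^4 + 67200x^3 + 50400x^2 + 266112x + 28896
each image's coordinates form column j of the matrix

the matrix is [[0, 0, 0, 24, 48, 1200, 1800, 33264, 28896]; [0, 0, 0, 0, 96, 240, 7200, 12600, 266112]; [0, 0, 0, 0, 0, 240, 720, 25200, 50400]; [0, 0, 0, 0, 0, 0, 480, 1680, 67200]; [0, 0, 0, 0, 0, 0, 0, 840, 3360]; [0, 0, 0, 0, 0, 0, 0, 0, 1344]] (rows listed top to bottom)


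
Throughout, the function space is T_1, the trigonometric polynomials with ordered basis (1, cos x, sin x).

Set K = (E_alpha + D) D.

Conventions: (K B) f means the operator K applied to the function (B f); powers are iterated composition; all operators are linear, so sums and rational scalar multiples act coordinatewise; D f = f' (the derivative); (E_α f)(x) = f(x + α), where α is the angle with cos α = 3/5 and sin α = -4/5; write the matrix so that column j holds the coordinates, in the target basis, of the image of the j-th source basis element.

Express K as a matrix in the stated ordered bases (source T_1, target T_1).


image of 1: 0
image of cos x: -(1/5)cos x - (3/5)sin x
image of sin x: (3/5)cos x - (1/5)sin x
each image's coordinates form column j of the matrix

the matrix is [[0, 0, 0]; [0, -1/5, 3/5]; [0, -3/5, -1/5]] (rows listed top to bottom)


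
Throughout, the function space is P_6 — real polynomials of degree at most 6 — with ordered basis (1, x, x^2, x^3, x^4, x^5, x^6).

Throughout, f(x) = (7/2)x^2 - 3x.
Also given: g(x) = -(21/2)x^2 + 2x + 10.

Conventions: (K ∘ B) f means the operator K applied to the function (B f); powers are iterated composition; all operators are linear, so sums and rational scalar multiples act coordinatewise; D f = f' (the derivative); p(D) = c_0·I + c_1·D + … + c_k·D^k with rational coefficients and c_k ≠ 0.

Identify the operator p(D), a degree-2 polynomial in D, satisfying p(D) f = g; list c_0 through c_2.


c_0 = -3, c_1 = -1, c_2 = 1

D^0 f = (7/2)x^2 - 3x
D^1 f = 7x - 3
D^2 f = 7
matching coefficients of g against c_0 f + c_1 Df + … from the top degree down determines the c_i
solution: c_0 = -3, c_1 = -1, c_2 = 1


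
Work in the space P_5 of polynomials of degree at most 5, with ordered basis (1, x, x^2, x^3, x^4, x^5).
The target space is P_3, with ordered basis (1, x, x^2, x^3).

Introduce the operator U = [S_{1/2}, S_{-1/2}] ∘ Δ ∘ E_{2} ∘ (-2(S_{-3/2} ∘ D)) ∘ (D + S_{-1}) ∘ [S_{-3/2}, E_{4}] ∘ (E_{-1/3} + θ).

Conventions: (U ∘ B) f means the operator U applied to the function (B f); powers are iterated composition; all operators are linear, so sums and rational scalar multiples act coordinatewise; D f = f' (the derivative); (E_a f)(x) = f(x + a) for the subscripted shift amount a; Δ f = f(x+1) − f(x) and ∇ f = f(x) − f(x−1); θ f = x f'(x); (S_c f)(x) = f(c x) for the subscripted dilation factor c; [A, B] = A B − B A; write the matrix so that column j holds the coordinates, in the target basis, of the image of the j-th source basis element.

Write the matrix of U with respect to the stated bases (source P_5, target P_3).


the matrix is [[0, 0, 0, 0, 0, 0]; [0, 0, 0, 0, 0, 0]; [0, 0, 0, 0, 0, 0]; [0, 0, 0, 0, 0, 0]] (rows listed top to bottom)

image of 1: 0
image of x: 0
image of x^2: 0
image of x^3: 0
image of x^4: 0
image of x^5: 0
each image's coordinates form column j of the matrix


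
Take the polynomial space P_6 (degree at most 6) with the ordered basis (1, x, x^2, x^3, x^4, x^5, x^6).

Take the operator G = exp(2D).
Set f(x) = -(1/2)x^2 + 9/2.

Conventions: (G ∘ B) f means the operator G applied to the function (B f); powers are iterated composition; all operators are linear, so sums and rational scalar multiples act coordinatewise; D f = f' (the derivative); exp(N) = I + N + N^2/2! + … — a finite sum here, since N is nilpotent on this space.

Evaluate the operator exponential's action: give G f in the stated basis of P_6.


order-1 term: -2x
order-2 term: -2
the series for exp(2D) f terminates at order 2
exp(2D) f = -(1/2)x^2 - 2x + 5/2

the result is g(x) = -(1/2)x^2 - 2x + 5/2


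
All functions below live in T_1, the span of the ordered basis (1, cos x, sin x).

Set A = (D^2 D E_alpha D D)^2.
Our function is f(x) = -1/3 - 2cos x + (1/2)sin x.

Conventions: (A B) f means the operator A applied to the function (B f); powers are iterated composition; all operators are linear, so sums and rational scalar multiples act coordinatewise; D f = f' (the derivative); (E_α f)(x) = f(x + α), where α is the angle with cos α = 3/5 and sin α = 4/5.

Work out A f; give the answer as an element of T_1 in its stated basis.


D f = (1/2)cos x + 2sin x
D D f = 2cos x - (1/2)sin x
E_alpha D D f = (4/5)cos x - (19/10)sin x
D E_alpha D D f = -(19/10)cos x - (4/5)sin x
D (D E_alpha D) D f = -(4/5)cos x + (19/10)sin x
D D (D E_alpha D) D f = (19/10)cos x + (4/5)sin x
D (D^2 D E_alpha D D) f = (4/5)cos x - (19/10)sin x
D D (D^2 D E_alpha D D) f = -(19/10)cos x - (4/5)sin x
E_alpha D D (D^2 D E_alpha D D) f = -(89/50)cos x + (26/25)sin x
D E_alpha D D (D^2 D E_alpha D D) f = (26/25)cos x + (89/50)sin x
D (D E_alpha D) D (D^2 D E_alpha D D) f = (89/50)cos x - (26/25)sin x
D D (D E_alpha D) D (D^2 D E_alpha D D) f = -(26/25)cos x - (89/50)sin x

the image equals g(x) = -(26/25)cos x - (89/50)sin x


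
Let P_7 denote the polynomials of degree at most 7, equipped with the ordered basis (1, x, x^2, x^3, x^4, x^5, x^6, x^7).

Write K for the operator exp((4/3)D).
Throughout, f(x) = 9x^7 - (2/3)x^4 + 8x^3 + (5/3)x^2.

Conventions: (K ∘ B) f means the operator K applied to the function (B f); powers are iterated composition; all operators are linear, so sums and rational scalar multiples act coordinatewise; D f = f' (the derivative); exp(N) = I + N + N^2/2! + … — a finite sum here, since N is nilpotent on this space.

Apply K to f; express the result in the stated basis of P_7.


g(x) = 9x^7 + 84x^6 + 336x^5 + 746x^4 + 1000x^3 + 823x^2 + (31976/81)x + 21200/243

order-1 term: 84x^6 - (32/9)x^3 + 32x^2 + (40/9)x
order-2 term: 336x^5 - (64/9)x^2 + (128/3)x + 80/27
order-3 term: (2240/3)x^4 - (512/81)x + 512/27
order-4 term: (8960/9)x^3 - 512/243
order-5 term: (7168/9)x^2
order-6 term: (28672/81)x
order-7 term: 16384/243
the series for exp((4/3)D) f terminates at order 7
exp((4/3)D) f = 9x^7 + 84x^6 + 336x^5 + 746x^4 + 1000x^3 + 823x^2 + (31976/81)x + 21200/243


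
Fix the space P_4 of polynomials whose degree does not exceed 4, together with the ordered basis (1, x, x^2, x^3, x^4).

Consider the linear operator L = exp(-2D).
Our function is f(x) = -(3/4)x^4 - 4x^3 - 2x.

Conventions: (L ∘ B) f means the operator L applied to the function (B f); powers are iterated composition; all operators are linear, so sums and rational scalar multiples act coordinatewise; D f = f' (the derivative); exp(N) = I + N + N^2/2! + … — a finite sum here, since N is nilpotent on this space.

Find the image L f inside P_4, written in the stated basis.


order-1 term: 6x^3 + 24x^2 + 4
order-2 term: -18x^2 - 48x
order-3 term: 24x + 32
order-4 term: -12
the series for exp(-2D) f terminates at order 4
exp(-2D) f = -(3/4)x^4 + 2x^3 + 6x^2 - 26x + 24

the result is g(x) = -(3/4)x^4 + 2x^3 + 6x^2 - 26x + 24


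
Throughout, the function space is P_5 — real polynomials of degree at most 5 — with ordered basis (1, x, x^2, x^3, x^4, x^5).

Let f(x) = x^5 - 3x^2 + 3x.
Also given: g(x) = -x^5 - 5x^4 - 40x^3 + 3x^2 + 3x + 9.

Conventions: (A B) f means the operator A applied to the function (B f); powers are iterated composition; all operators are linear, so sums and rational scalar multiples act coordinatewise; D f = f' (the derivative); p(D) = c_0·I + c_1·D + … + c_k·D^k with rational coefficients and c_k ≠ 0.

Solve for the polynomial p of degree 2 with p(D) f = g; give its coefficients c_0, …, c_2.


D^0 f = x^5 - 3x^2 + 3x
D^1 f = 5x^4 - 6x + 3
D^2 f = 20x^3 - 6
matching coefficients of g against c_0 f + c_1 Df + … from the top degree down determines the c_i
solution: c_0 = -1, c_1 = -1, c_2 = -2

p(D) = -I − D − 2·D^2, i.e. c_0 = -1, c_1 = -1, c_2 = -2


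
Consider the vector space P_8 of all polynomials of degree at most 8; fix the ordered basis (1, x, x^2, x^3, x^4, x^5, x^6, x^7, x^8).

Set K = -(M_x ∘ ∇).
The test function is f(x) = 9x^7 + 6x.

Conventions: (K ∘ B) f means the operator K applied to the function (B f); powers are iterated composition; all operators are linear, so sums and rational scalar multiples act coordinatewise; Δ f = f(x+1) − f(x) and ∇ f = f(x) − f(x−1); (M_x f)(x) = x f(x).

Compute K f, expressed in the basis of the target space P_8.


∇ f = 63x^6 - 189x^5 + 315x^4 - 315x^3 + 189x^2 - 63x + 15
M_x ∇ f = 63x^7 - 189x^6 + 315x^5 - 315x^4 + 189x^3 - 63x^2 + 15x
(-(M_x ∘ ∇)) f = -63x^7 + 189x^6 - 315x^5 + 315x^4 - 189x^3 + 63x^2 - 15x

the image equals g(x) = -63x^7 + 189x^6 - 315x^5 + 315x^4 - 189x^3 + 63x^2 - 15x


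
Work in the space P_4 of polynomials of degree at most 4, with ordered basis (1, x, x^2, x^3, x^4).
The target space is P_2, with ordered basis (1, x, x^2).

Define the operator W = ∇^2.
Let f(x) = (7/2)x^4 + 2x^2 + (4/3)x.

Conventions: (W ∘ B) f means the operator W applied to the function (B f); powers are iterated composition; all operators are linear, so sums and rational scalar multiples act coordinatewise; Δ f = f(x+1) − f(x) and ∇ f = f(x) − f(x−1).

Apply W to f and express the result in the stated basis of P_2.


the image equals g(x) = 42x^2 - 84x + 53

∇ f = 14x^3 - 21x^2 + 18x - 25/6
∇ ∇ f = 42x^2 - 84x + 53


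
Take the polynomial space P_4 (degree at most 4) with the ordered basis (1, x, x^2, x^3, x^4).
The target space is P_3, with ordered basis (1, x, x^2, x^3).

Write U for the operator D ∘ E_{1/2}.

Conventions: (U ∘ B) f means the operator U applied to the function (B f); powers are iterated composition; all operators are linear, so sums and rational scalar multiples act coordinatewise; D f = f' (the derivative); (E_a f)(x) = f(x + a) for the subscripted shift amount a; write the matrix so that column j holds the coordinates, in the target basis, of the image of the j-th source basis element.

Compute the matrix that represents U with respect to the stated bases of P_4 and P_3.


the matrix is [[0, 1, 1, 3/4, 1/2]; [0, 0, 2, 3, 3]; [0, 0, 0, 3, 6]; [0, 0, 0, 0, 4]] (rows listed top to bottom)

image of 1: 0
image of x: 1
image of x^2: 2x + 1
image of x^3: 3x^2 + 3x + 3/4
image of x^4: 4x^3 + 6x^2 + 3x + 1/2
each image's coordinates form column j of the matrix


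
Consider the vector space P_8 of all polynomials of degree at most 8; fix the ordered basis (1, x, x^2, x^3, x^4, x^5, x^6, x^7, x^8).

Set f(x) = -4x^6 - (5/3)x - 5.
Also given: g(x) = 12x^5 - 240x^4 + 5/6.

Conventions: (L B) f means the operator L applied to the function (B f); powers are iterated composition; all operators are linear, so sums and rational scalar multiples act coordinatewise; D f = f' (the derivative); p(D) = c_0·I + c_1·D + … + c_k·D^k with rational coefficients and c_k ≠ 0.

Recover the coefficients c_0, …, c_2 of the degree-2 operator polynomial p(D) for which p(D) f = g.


p(D) = -(1/2)·D + 2·D^2, i.e. c_0 = 0, c_1 = -1/2, c_2 = 2

D^0 f = -4x^6 - (5/3)x - 5
D^1 f = -24x^5 - 5/3
D^2 f = -120x^4
matching coefficients of g against c_0 f + c_1 Df + … from the top degree down determines the c_i
solution: c_0 = 0, c_1 = -1/2, c_2 = 2


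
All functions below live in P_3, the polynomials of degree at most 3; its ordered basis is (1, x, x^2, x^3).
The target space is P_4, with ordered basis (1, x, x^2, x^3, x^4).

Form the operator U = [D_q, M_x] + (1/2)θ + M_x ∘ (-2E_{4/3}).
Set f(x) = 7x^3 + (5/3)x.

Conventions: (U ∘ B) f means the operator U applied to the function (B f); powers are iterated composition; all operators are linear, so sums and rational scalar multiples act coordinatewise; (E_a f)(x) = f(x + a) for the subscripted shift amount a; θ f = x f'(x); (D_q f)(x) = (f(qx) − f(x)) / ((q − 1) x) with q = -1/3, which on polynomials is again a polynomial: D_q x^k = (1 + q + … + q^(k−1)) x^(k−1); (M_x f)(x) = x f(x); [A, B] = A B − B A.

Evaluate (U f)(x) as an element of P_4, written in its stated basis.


M_x f = 7x^4 + (5/3)x^2
D_q M_x f = (140/27)x^3 + (10/9)x
D_q f = (49/9)x^2 + 5/3
M_x D_q f = (49/9)x^3 + (5/3)x
[D_q, M_x] f = -(7/27)x^3 - (5/9)x
θ f = 21x^3 + (5/3)x
((1/2)θ) f = (21/2)x^3 + (5/6)x
E_{4/3} f = 7x^3 + 28x^2 + 39x + 508/27
(-2E_{4/3}) f = -14x^3 - 56x^2 - 78x - 1016/27
M_x (-2E_{4/3}) f = -14x^4 - 56x^3 - 78x^2 - (1016/27)x
([D_q, M_x] + (1/2)θ + M_x ∘ (-2E_{4/3})) f = -14x^4 - (2471/54)x^3 - 78x^2 - (2017/54)x

the result is g(x) = -14x^4 - (2471/54)x^3 - 78x^2 - (2017/54)x


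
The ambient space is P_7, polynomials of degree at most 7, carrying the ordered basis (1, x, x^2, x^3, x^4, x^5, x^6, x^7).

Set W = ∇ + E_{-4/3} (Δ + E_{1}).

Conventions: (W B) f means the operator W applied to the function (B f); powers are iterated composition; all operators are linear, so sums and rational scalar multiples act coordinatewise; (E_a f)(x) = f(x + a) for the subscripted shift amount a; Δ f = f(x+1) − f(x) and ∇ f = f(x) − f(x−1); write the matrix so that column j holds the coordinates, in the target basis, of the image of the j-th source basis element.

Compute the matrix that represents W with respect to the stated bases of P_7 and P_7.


image of 1: 1
image of x: x + 5/3
image of x^2: x^2 + (10/3)x - 23/9
image of x^3: x^3 + 5x^2 - (23/3)x + 89/27
image of x^4: x^4 + (20/3)x^3 - (46/3)x^2 + (356/27)x - 335/81
image of x^5: x^5 + (25/3)x^4 - (230/9)x^3 + (890/27)x^2 - (1675/81)x + 1265/243
image of x^6: x^6 + 10x^5 - (115/3)x^4 + (1780/27)x^3 - (1675/27)x^2 + (2530/81)x - 4823/729
image of x^7: x^7 + (35/3)x^6 - (161/3)x^5 + (3115/27)x^4 - (11725/81)x^3 + (8855/81)x^2 - (33761/729)x + 18569/2187
each image's coordinates form column j of the matrix

the matrix is [[1, 5/3, -23/9, 89/27, -335/81, 1265/243, -4823/729, 18569/2187]; [0, 1, 10/3, -23/3, 356/27, -1675/81, 2530/81, -33761/729]; [0, 0, 1, 5, -46/3, 890/27, -1675/27, 8855/81]; [0, 0, 0, 1, 20/3, -230/9, 1780/27, -11725/81]; [0, 0, 0, 0, 1, 25/3, -115/3, 3115/27]; [0, 0, 0, 0, 0, 1, 10, -161/3]; [0, 0, 0, 0, 0, 0, 1, 35/3]; [0, 0, 0, 0, 0, 0, 0, 1]] (rows listed top to bottom)


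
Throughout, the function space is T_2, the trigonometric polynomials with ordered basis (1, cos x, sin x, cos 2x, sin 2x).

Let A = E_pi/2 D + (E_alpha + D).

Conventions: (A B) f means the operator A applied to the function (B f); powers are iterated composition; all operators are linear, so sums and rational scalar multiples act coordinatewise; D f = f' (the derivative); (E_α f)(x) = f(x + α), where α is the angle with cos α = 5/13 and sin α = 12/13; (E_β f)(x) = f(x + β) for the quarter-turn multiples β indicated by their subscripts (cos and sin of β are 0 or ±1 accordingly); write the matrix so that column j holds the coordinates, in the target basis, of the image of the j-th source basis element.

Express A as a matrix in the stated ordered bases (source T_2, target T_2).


the matrix is [[1, 0, 0, 0, 0]; [0, -8/13, 25/13, 0, 0]; [0, -25/13, -8/13, 0, 0]; [0, 0, 0, -119/169, 120/169]; [0, 0, 0, -120/169, -119/169]] (rows listed top to bottom)

image of 1: 1
image of cos x: -(8/13)cos x - (25/13)sin x
image of sin x: (25/13)cos x - (8/13)sin x
image of cos 2x: -(119/169)cos 2x - (120/169)sin 2x
image of sin 2x: (120/169)cos 2x - (119/169)sin 2x
each image's coordinates form column j of the matrix


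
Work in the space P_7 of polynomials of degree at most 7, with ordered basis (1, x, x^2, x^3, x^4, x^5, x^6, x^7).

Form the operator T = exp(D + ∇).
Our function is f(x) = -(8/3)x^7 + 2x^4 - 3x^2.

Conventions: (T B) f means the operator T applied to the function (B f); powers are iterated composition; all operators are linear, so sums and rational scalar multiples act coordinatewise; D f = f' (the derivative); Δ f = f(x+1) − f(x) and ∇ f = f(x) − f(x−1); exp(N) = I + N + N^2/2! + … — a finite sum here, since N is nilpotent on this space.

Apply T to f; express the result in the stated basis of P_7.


g(x) = -(8/3)x^7 - (112/3)x^6 - 168x^5 - 278x^4 - (512/3)x^3 - 135x^2 - (244/3)x + 17/3

order-1 term: -(112/3)x^6 + 56x^5 - (280/3)x^4 + (328/3)x^3 - 68x^2 + (44/3)x - 5/3
order-2 term: -224x^5 + 560x^4 - (3080/3)x^3 + 1168x^2 - (2216/3)x + 590/3
order-3 term: -(2240/3)x^4 + 2240x^3 - 3920x^2 + 3704x - 4456/3
order-4 term: -(4480/3)x^3 + 4480x^2 - (19040/3)x + 10736/3
order-5 term: -1792x^2 + 4480x - 11200/3
order-6 term: -(3584/3)x + 1792
order-7 term: -1024/3
the series for exp(D + ∇) f terminates at order 7
exp(D + ∇) f = -(8/3)x^7 - (112/3)x^6 - 168x^5 - 278x^4 - (512/3)x^3 - 135x^2 - (244/3)x + 17/3
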